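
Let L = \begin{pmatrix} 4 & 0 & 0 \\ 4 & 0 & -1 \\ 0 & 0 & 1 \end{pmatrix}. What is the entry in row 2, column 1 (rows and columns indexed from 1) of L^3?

Characteristic polynomial: μ^3 - 5μ^2 + 4μ = μ(μ - 4)(μ - 1), so the eigenvalues are 0, 1, 4.
μ=0: eigenvector (0, 1, 0).
μ=4: eigenvector (1, 1, 0).
μ=1: eigenvector (0, -1, 1).
P = [[0, 1, 0], [1, 1, -1], [0, 0, 1]], D = diag(0, 4, 1), P⁻¹ = [[-1, 1, 1], [1, 0, 0], [0, 0, 1]].
L³ = P·diag(0, 64, 1)·P⁻¹ = [[64, 0, 0], [64, 0, -1], [0, 0, 1]].
The requested entry is 64.

64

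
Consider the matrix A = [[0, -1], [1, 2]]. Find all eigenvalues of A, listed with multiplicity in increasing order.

1, 1

Characteristic polynomial: p(r) = r^2 - 2r + 1 = (r - 1)^2.
Roots (with multiplicity): 1, 1.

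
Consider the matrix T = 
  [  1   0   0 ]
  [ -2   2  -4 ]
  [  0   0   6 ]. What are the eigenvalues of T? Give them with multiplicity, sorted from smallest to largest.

1, 2, 6

Characteristic polynomial: p(r) = r^3 - 9r^2 + 20r - 12 = (r - 6)(r - 2)(r - 1).
Roots (with multiplicity): 1, 2, 6.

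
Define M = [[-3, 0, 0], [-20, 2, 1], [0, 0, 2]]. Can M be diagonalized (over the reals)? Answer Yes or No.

No

Characteristic polynomial: p(t) = t^3 - t^2 - 8t + 12 = (t - 2)^2(t + 3).
t = 2 has algebraic multiplicity 2; rank(M − 2I) = 2, so geometric multiplicity = 1.
Geometric multiplicity < algebraic multiplicity, so M is not diagonalizable.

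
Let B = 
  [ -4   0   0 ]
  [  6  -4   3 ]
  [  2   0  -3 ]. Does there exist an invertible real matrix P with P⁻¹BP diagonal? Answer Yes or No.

Yes

Characteristic polynomial: p(t) = t^3 + 11t^2 + 40t + 48 = (t + 3)(t + 4)^2.
t = -4 has algebraic multiplicity 2; rank(B + 4I) = 1, so geometric multiplicity = 2.
Every eigenvalue has geometric = algebraic multiplicity, so B is diagonalizable.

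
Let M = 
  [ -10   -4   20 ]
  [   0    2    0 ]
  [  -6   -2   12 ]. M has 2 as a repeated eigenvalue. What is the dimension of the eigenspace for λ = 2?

2

M − 2I = [[-12, -4, 20], [0, 0, 0], [-6, -2, 10]].
This matrix has rank 1, so its null space has dimension 3 − 1 = 2.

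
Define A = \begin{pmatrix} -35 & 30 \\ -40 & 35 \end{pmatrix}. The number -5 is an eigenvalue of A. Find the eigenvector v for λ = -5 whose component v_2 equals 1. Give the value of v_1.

1

A + 5I = [[-30, 30], [-40, 40]].
Solving (A + 5I)v = 0 gives the eigenspace spanned by (1, 1).
With v_2 = 1, v = (1, 1), so v_1 = 1.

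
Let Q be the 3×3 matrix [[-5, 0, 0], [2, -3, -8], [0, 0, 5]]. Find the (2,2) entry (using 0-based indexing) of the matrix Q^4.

Characteristic polynomial: t^3 + 3t^2 - 25t - 75 = (t - 5)(t + 3)(t + 5), so the eigenvalues are -5, -3, 5.
t=-5: eigenvector (1, -1, 0).
t=-3: eigenvector (0, 1, 0).
t=5: eigenvector (0, -1, 1).
P = [[1, 0, 0], [-1, 1, -1], [0, 0, 1]], D = diag(-5, -3, 5), P⁻¹ = [[1, 0, 0], [1, 1, 1], [0, 0, 1]].
Q⁴ = P·diag(625, 81, 625)·P⁻¹ = [[625, 0, 0], [-544, 81, -544], [0, 0, 625]].
The requested entry is 625.

625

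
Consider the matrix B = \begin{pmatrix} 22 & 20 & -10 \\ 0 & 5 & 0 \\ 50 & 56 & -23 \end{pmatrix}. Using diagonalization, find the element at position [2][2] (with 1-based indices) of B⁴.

Characteristic polynomial: μ^3 - 4μ^2 - 11μ + 30 = (μ - 5)(μ - 2)(μ + 3), so the eigenvalues are -3, 2, 5.
μ=5: eigenvector (0, 1, 2).
μ=2: eigenvector (1, 0, 2).
μ=-3: eigenvector (2, 0, 5).
P = [[0, 1, 2], [1, 0, 0], [2, 2, 5]], D = diag(5, 2, -3), P⁻¹ = [[0, 1, 0], [5, 4, -2], [-2, -2, 1]].
B⁴ = P·diag(625, 16, 81)·P⁻¹ = [[-244, -260, 130], [0, 625, 0], [-650, 568, 341]].
The requested entry is 625.

625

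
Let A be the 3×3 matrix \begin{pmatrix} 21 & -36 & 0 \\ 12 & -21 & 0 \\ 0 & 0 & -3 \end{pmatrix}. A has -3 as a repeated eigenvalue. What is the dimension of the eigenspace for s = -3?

A + 3I = [[24, -36, 0], [12, -18, 0], [0, 0, 0]].
This matrix has rank 1, so its null space has dimension 3 − 1 = 2.

2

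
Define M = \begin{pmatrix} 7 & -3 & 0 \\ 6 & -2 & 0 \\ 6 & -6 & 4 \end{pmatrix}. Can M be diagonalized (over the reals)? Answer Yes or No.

Characteristic polynomial: p(λ) = λ^3 - 9λ^2 + 24λ - 16 = (λ - 4)^2(λ - 1).
λ = 4 has algebraic multiplicity 2; rank(M − 4I) = 1, so geometric multiplicity = 2.
Every eigenvalue has geometric = algebraic multiplicity, so M is diagonalizable.

Yes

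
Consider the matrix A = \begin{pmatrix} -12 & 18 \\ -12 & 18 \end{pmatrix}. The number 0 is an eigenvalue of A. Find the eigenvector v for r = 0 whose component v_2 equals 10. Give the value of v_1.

A = [[-12, 18], [-12, 18]].
Solving (A)v = 0 gives the eigenspace spanned by (15, 10).
With v_2 = 10, v = (15, 10), so v_1 = 15.

15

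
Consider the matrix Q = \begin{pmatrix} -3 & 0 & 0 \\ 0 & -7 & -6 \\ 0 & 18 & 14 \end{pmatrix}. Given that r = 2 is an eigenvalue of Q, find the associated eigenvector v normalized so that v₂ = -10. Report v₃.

Q − 2I = [[-5, 0, 0], [0, -9, -6], [0, 18, 12]].
Solving (Q − 2I)v = 0 gives the eigenspace spanned by (0, -10, 15).
With v₂ = -10, v = (0, -10, 15), so v₃ = 15.

15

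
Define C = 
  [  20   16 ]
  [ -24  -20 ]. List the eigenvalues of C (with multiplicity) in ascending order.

-4, 4

Characteristic polynomial: p(μ) = μ^2 - 16 = (μ - 4)(μ + 4).
Roots (with multiplicity): -4, 4.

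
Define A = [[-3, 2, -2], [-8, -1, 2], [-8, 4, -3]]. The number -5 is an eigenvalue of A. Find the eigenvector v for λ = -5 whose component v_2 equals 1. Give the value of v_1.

1

A + 5I = [[2, 2, -2], [-8, 4, 2], [-8, 4, 2]].
Solving (A + 5I)v = 0 gives the eigenspace spanned by (1, 1, 2).
With v_2 = 1, v = (1, 1, 2), so v_1 = 1.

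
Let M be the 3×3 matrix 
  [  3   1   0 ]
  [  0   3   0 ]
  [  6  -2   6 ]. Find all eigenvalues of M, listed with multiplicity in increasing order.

3, 3, 6

Characteristic polynomial: p(λ) = λ^3 - 12λ^2 + 45λ - 54 = (λ - 6)(λ - 3)^2.
Roots (with multiplicity): 3, 3, 6.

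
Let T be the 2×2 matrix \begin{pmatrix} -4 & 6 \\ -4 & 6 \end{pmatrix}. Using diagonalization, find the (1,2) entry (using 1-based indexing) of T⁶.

Characteristic polynomial: r^2 - 2r = r(r - 2), so the eigenvalues are 0, 2.
r=0: eigenvector (3, 2).
r=2: eigenvector (1, 1).
P = [[3, 1], [2, 1]], D = diag(0, 2), P⁻¹ = [[1, -1], [-2, 3]].
T⁶ = P·diag(0, 64)·P⁻¹ = [[-128, 192], [-128, 192]].
The requested entry is 192.

192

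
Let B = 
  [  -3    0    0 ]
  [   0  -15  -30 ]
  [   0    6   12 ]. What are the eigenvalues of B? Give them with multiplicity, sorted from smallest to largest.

-3, -3, 0

Characteristic polynomial: p(μ) = μ^3 + 6μ^2 + 9μ = μ(μ + 3)^2.
Roots (with multiplicity): -3, -3, 0.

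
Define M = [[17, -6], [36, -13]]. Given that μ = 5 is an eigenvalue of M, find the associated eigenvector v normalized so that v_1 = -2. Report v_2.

M − 5I = [[12, -6], [36, -18]].
Solving (M − 5I)v = 0 gives the eigenspace spanned by (-2, -4).
With v_1 = -2, v = (-2, -4), so v_2 = -4.

-4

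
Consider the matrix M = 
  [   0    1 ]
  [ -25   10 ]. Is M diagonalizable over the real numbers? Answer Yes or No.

Characteristic polynomial: p(r) = r^2 - 10r + 25 = (r - 5)^2.
r = 5 has algebraic multiplicity 2; rank(M − 5I) = 1, so geometric multiplicity = 1.
Geometric multiplicity < algebraic multiplicity, so M is not diagonalizable.

No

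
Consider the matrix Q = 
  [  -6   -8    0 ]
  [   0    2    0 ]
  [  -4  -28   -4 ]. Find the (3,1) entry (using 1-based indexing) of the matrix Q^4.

2080

Characteristic polynomial: r^3 + 8r^2 + 4r - 48 = (r - 2)(r + 4)(r + 6), so the eigenvalues are -6, -4, 2.
r=-6: eigenvector (1, 0, 2).
r=-4: eigenvector (0, 0, 1).
r=2: eigenvector (-1, 1, -4).
P = [[1, 0, -1], [0, 0, 1], [2, 1, -4]], D = diag(-6, -4, 2), P⁻¹ = [[1, 1, 0], [-2, 2, 1], [0, 1, 0]].
Q⁴ = P·diag(1296, 256, 16)·P⁻¹ = [[1296, 1280, 0], [0, 16, 0], [2080, 3040, 256]].
The requested entry is 2080.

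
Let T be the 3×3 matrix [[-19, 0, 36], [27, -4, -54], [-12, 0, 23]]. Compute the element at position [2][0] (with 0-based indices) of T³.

Characteristic polynomial: r^3 - 21r - 20 = (r - 5)(r + 1)(r + 4), so the eigenvalues are -4, -1, 5.
r=5: eigenvector (-3, 3, -2).
r=-4: eigenvector (0, 1, 0).
r=-1: eigenvector (2, 0, 1).
P = [[-3, 0, 2], [3, 1, 0], [-2, 0, 1]], D = diag(5, -4, -1), P⁻¹ = [[1, 0, -2], [-3, 1, 6], [2, 0, -3]].
T³ = P·diag(125, -64, -1)·P⁻¹ = [[-379, 0, 756], [567, -64, -1134], [-252, 0, 503]].
The requested entry is -252.

-252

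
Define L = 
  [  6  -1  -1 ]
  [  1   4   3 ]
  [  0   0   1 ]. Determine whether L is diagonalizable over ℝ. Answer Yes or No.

Characteristic polynomial: p(λ) = λ^3 - 11λ^2 + 35λ - 25 = (λ - 5)^2(λ - 1).
λ = 5 has algebraic multiplicity 2; rank(L − 5I) = 2, so geometric multiplicity = 1.
Geometric multiplicity < algebraic multiplicity, so L is not diagonalizable.

No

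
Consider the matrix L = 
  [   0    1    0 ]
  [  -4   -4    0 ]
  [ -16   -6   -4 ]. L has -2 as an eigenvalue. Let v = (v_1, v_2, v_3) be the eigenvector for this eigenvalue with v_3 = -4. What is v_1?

2

L + 2I = [[2, 1, 0], [-4, -2, 0], [-16, -6, -2]].
Solving (L + 2I)v = 0 gives the eigenspace spanned by (2, -4, -4).
With v_3 = -4, v = (2, -4, -4), so v_1 = 2.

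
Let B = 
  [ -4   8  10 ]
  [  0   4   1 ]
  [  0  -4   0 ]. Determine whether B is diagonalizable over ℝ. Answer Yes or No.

Characteristic polynomial: p(λ) = λ^3 - 12λ + 16 = (λ - 2)^2(λ + 4).
λ = 2 has algebraic multiplicity 2; rank(B − 2I) = 2, so geometric multiplicity = 1.
Geometric multiplicity < algebraic multiplicity, so B is not diagonalizable.

No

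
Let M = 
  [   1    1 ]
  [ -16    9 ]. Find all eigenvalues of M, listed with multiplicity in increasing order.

5, 5

Characteristic polynomial: p(λ) = λ^2 - 10λ + 25 = (λ - 5)^2.
Roots (with multiplicity): 5, 5.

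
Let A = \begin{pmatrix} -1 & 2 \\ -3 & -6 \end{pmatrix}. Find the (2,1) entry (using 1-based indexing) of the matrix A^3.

-111

Characteristic polynomial: t^2 + 7t + 12 = (t + 3)(t + 4), so the eigenvalues are -4, -3.
t=-4: eigenvector (-2, 3).
t=-3: eigenvector (1, -1).
P = [[-2, 1], [3, -1]], D = diag(-4, -3), P⁻¹ = [[1, 1], [3, 2]].
A³ = P·diag(-64, -27)·P⁻¹ = [[47, 74], [-111, -138]].
The requested entry is -111.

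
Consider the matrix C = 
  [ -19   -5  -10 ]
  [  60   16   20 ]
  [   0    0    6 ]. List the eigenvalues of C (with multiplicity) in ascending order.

Characteristic polynomial: p(μ) = μ^3 - 3μ^2 - 22μ + 24 = (μ - 6)(μ - 1)(μ + 4).
Roots (with multiplicity): -4, 1, 6.

-4, 1, 6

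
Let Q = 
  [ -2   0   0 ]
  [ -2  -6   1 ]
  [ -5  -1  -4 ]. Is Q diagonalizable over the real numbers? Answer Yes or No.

No

Characteristic polynomial: p(μ) = μ^3 + 12μ^2 + 45μ + 50 = (μ + 2)(μ + 5)^2.
μ = -5 has algebraic multiplicity 2; rank(Q + 5I) = 2, so geometric multiplicity = 1.
Geometric multiplicity < algebraic multiplicity, so Q is not diagonalizable.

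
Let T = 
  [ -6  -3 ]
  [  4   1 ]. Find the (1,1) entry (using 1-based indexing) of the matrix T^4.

276

Characteristic polynomial: λ^2 + 5λ + 6 = (λ + 2)(λ + 3), so the eigenvalues are -3, -2.
λ=-3: eigenvector (1, -1).
λ=-2: eigenvector (-3, 4).
P = [[1, -3], [-1, 4]], D = diag(-3, -2), P⁻¹ = [[4, 3], [1, 1]].
T⁴ = P·diag(81, 16)·P⁻¹ = [[276, 195], [-260, -179]].
The requested entry is 276.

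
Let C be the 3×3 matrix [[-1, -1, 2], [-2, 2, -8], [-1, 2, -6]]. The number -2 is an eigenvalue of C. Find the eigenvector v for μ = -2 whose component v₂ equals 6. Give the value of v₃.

3

C + 2I = [[1, -1, 2], [-2, 4, -8], [-1, 2, -4]].
Solving (C + 2I)v = 0 gives the eigenspace spanned by (0, 6, 3).
With v₂ = 6, v = (0, 6, 3), so v₃ = 3.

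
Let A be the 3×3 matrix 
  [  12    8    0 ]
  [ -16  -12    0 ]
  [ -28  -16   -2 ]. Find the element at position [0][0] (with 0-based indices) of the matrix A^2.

Characteristic polynomial: s^3 + 2s^2 - 16s - 32 = (s - 4)(s + 2)(s + 4), so the eigenvalues are -4, -2, 4.
s=4: eigenvector (1, -1, -2).
s=-4: eigenvector (1, -2, -2).
s=-2: eigenvector (0, 0, 1).
P = [[1, 1, 0], [-1, -2, 0], [-2, -2, 1]], D = diag(4, -4, -2), P⁻¹ = [[2, 1, 0], [-1, -1, 0], [2, 0, 1]].
A² = P·diag(16, 16, 4)·P⁻¹ = [[16, 0, 0], [0, 16, 0], [-24, 0, 4]].
The requested entry is 16.

16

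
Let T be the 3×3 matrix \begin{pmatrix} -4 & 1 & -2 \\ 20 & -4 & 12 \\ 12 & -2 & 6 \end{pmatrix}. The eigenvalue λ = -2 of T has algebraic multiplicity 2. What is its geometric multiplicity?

T + 2I = [[-2, 1, -2], [20, -2, 12], [12, -2, 8]].
This matrix has rank 2, so its null space has dimension 3 − 2 = 1.

1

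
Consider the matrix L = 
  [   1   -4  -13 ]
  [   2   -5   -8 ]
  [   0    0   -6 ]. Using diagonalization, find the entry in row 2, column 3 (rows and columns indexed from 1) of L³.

-404

Characteristic polynomial: t^3 + 10t^2 + 27t + 18 = (t + 1)(t + 3)(t + 6), so the eigenvalues are -6, -3, -1.
t=-3: eigenvector (-1, -1, 0).
t=-1: eigenvector (2, 1, 0).
t=-6: eigenvector (3, 2, 1).
P = [[-1, 2, 3], [-1, 1, 2], [0, 0, 1]], D = diag(-3, -1, -6), P⁻¹ = [[1, -2, 1], [1, -1, -1], [0, 0, 1]].
L³ = P·diag(-27, -1, -216)·P⁻¹ = [[25, -52, -619], [26, -53, -404], [0, 0, -216]].
The requested entry is -404.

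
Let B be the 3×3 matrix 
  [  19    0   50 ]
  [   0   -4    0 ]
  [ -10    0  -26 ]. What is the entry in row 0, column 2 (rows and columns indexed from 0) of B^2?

-350

Characteristic polynomial: t^3 + 11t^2 + 34t + 24 = (t + 1)(t + 4)(t + 6), so the eigenvalues are -6, -4, -1.
t=-1: eigenvector (5, 0, -2).
t=-4: eigenvector (0, 1, 0).
t=-6: eigenvector (-2, 0, 1).
P = [[5, 0, -2], [0, 1, 0], [-2, 0, 1]], D = diag(-1, -4, -6), P⁻¹ = [[1, 0, 2], [0, 1, 0], [2, 0, 5]].
B² = P·diag(1, 16, 36)·P⁻¹ = [[-139, 0, -350], [0, 16, 0], [70, 0, 176]].
The requested entry is -350.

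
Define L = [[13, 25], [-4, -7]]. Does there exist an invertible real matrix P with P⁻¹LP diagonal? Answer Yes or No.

No

Characteristic polynomial: p(t) = t^2 - 6t + 9 = (t - 3)^2.
t = 3 has algebraic multiplicity 2; rank(L − 3I) = 1, so geometric multiplicity = 1.
Geometric multiplicity < algebraic multiplicity, so L is not diagonalizable.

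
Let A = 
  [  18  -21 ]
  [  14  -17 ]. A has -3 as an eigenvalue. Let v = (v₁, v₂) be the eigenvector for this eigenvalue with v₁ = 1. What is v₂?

A + 3I = [[21, -21], [14, -14]].
Solving (A + 3I)v = 0 gives the eigenspace spanned by (1, 1).
With v₁ = 1, v = (1, 1), so v₂ = 1.

1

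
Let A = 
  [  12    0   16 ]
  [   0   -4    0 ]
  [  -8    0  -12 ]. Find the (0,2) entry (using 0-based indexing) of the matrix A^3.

256

Characteristic polynomial: μ^3 + 4μ^2 - 16μ - 64 = (μ - 4)(μ + 4)^2, so the eigenvalues are -4, -4, 4.
μ=4: eigenvector (2, 0, -1).
μ=-4: eigenvector (3, 1, -3).
μ=-4: eigenvector (-1, 0, 1).
P = [[2, 3, -1], [0, 1, 0], [-1, -3, 1]], D = diag(4, -4, -4), P⁻¹ = [[1, 0, 1], [0, 1, 0], [1, 3, 2]].
A³ = P·diag(64, -64, -64)·P⁻¹ = [[192, 0, 256], [0, -64, 0], [-128, 0, -192]].
The requested entry is 256.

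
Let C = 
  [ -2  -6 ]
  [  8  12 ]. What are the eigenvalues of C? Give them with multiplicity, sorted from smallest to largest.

Characteristic polynomial: p(λ) = λ^2 - 10λ + 24 = (λ - 6)(λ - 4).
Roots (with multiplicity): 4, 6.

4, 6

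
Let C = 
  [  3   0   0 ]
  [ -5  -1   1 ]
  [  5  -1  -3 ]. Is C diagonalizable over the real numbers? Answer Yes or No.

Characteristic polynomial: p(μ) = μ^3 + μ^2 - 8μ - 12 = (μ - 3)(μ + 2)^2.
μ = -2 has algebraic multiplicity 2; rank(C + 2I) = 2, so geometric multiplicity = 1.
Geometric multiplicity < algebraic multiplicity, so C is not diagonalizable.

No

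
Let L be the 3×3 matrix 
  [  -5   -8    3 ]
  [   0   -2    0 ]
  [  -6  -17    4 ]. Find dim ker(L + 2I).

L + 2I = [[-3, -8, 3], [0, 0, 0], [-6, -17, 6]].
This matrix has rank 2, so its null space has dimension 3 − 2 = 1.

1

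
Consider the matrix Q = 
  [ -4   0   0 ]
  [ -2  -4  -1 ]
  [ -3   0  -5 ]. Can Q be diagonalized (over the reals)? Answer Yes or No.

Characteristic polynomial: p(r) = r^3 + 13r^2 + 56r + 80 = (r + 4)^2(r + 5).
r = -4 has algebraic multiplicity 2; rank(Q + 4I) = 2, so geometric multiplicity = 1.
Geometric multiplicity < algebraic multiplicity, so Q is not diagonalizable.

No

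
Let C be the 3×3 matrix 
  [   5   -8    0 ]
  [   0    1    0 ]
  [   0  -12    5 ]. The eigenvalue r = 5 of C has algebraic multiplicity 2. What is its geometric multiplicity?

C − 5I = [[0, -8, 0], [0, -4, 0], [0, -12, 0]].
This matrix has rank 1, so its null space has dimension 3 − 1 = 2.

2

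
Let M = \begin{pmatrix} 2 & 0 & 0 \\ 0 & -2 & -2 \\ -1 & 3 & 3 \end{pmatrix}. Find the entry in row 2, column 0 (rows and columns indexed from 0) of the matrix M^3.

-13

Characteristic polynomial: r^3 - 3r^2 + 2r = r(r - 2)(r - 1), so the eigenvalues are 0, 1, 2.
r=1: eigenvector (0, -2, 3).
r=0: eigenvector (0, 1, -1).
r=2: eigenvector (1, 1, -2).
P = [[0, 0, 1], [-2, 1, 1], [3, -1, -2]], D = diag(1, 0, 2), P⁻¹ = [[1, 1, 1], [1, 3, 2], [1, 0, 0]].
M³ = P·diag(1, 0, 8)·P⁻¹ = [[8, 0, 0], [6, -2, -2], [-13, 3, 3]].
The requested entry is -13.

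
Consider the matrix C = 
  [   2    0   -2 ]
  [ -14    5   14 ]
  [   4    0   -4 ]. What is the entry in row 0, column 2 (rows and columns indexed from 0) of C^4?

16

Characteristic polynomial: s^3 - 3s^2 - 10s = s(s - 5)(s + 2), so the eigenvalues are -2, 0, 5.
s=-2: eigenvector (-1, 2, -2).
s=0: eigenvector (1, 0, 1).
s=5: eigenvector (0, 1, 0).
P = [[-1, 1, 0], [2, 0, 1], [-2, 1, 0]], D = diag(-2, 0, 5), P⁻¹ = [[1, 0, -1], [2, 0, -1], [-2, 1, 2]].
C⁴ = P·diag(16, 0, 625)·P⁻¹ = [[-16, 0, 16], [-1218, 625, 1218], [-32, 0, 32]].
The requested entry is 16.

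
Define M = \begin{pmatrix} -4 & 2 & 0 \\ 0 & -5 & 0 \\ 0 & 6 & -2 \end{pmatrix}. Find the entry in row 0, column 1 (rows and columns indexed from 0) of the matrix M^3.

Characteristic polynomial: μ^3 + 11μ^2 + 38μ + 40 = (μ + 2)(μ + 4)(μ + 5), so the eigenvalues are -5, -4, -2.
μ=-4: eigenvector (1, 0, 0).
μ=-5: eigenvector (-2, 1, -2).
μ=-2: eigenvector (0, 0, 1).
P = [[1, -2, 0], [0, 1, 0], [0, -2, 1]], D = diag(-4, -5, -2), P⁻¹ = [[1, 2, 0], [0, 1, 0], [0, 2, 1]].
M³ = P·diag(-64, -125, -8)·P⁻¹ = [[-64, 122, 0], [0, -125, 0], [0, 234, -8]].
The requested entry is 122.

122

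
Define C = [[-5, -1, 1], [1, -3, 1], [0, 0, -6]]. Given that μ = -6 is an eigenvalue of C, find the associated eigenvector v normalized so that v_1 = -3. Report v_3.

C + 6I = [[1, -1, 1], [1, 3, 1], [0, 0, 0]].
Solving (C + 6I)v = 0 gives the eigenspace spanned by (-3, 0, 3).
With v_1 = -3, v = (-3, 0, 3), so v_3 = 3.

3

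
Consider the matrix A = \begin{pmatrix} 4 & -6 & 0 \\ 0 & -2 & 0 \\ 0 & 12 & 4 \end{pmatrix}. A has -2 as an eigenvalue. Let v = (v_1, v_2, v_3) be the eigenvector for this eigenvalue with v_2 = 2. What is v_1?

2

A + 2I = [[6, -6, 0], [0, 0, 0], [0, 12, 6]].
Solving (A + 2I)v = 0 gives the eigenspace spanned by (2, 2, -4).
With v_2 = 2, v = (2, 2, -4), so v_1 = 2.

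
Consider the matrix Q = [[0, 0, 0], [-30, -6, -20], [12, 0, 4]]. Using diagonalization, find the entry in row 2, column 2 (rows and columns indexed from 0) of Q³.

Characteristic polynomial: λ^3 + 2λ^2 - 24λ = λ(λ - 4)(λ + 6), so the eigenvalues are -6, 0, 4.
λ=0: eigenvector (1, 5, -3).
λ=-6: eigenvector (0, 1, 0).
λ=4: eigenvector (0, -2, 1).
P = [[1, 0, 0], [5, 1, -2], [-3, 0, 1]], D = diag(0, -6, 4), P⁻¹ = [[1, 0, 0], [1, 1, 2], [3, 0, 1]].
Q³ = P·diag(0, -216, 64)·P⁻¹ = [[0, 0, 0], [-600, -216, -560], [192, 0, 64]].
The requested entry is 64.

64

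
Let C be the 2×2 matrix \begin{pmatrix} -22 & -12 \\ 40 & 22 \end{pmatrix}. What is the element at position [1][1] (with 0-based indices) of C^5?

352

Characteristic polynomial: r^2 - 4 = (r - 2)(r + 2), so the eigenvalues are -2, 2.
r=2: eigenvector (1, -2).
r=-2: eigenvector (3, -5).
P = [[1, 3], [-2, -5]], D = diag(2, -2), P⁻¹ = [[-5, -3], [2, 1]].
C⁵ = P·diag(32, -32)·P⁻¹ = [[-352, -192], [640, 352]].
The requested entry is 352.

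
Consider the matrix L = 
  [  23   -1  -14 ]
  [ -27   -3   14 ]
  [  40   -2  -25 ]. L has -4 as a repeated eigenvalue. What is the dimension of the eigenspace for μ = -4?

L + 4I = [[27, -1, -14], [-27, 1, 14], [40, -2, -21]].
This matrix has rank 2, so its null space has dimension 3 − 2 = 1.

1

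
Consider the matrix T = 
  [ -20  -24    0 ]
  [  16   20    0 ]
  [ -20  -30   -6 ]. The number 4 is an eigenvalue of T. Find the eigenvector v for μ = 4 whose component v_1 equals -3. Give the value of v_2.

T − 4I = [[-24, -24, 0], [16, 16, 0], [-20, -30, -10]].
Solving (T − 4I)v = 0 gives the eigenspace spanned by (-3, 3, -3).
With v_1 = -3, v = (-3, 3, -3), so v_2 = 3.

3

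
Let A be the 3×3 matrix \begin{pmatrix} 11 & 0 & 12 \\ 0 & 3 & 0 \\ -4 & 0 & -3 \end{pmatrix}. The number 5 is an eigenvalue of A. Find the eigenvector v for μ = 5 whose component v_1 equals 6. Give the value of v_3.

-3

A − 5I = [[6, 0, 12], [0, -2, 0], [-4, 0, -8]].
Solving (A − 5I)v = 0 gives the eigenspace spanned by (6, 0, -3).
With v_1 = 6, v = (6, 0, -3), so v_3 = -3.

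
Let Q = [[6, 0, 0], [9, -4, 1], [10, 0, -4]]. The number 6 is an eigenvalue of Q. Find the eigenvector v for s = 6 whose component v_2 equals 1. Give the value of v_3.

1

Q − 6I = [[0, 0, 0], [9, -10, 1], [10, 0, -10]].
Solving (Q − 6I)v = 0 gives the eigenspace spanned by (1, 1, 1).
With v_2 = 1, v = (1, 1, 1), so v_3 = 1.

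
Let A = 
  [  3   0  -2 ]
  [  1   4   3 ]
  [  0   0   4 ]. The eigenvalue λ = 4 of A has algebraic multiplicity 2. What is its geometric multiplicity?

A − 4I = [[-1, 0, -2], [1, 0, 3], [0, 0, 0]].
This matrix has rank 2, so its null space has dimension 3 − 2 = 1.

1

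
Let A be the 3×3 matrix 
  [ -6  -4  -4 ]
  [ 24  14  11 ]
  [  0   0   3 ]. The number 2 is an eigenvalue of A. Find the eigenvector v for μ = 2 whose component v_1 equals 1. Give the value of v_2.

-2

A − 2I = [[-8, -4, -4], [24, 12, 11], [0, 0, 1]].
Solving (A − 2I)v = 0 gives the eigenspace spanned by (1, -2, 0).
With v_1 = 1, v = (1, -2, 0), so v_2 = -2.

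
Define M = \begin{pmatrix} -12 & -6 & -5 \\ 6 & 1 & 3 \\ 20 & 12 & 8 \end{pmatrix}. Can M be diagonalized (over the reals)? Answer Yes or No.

No

Characteristic polynomial: p(λ) = λ^3 + 3λ^2 - 4 = (λ - 1)(λ + 2)^2.
λ = -2 has algebraic multiplicity 2; rank(M + 2I) = 2, so geometric multiplicity = 1.
Geometric multiplicity < algebraic multiplicity, so M is not diagonalizable.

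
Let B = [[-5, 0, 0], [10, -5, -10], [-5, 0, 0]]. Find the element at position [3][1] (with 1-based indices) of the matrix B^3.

Characteristic polynomial: s^3 + 10s^2 + 25s = s(s + 5)^2, so the eigenvalues are -5, -5, 0.
s=-5: eigenvector (1, -1, 1).
s=0: eigenvector (0, -2, 1).
s=-5: eigenvector (0, 1, 0).
P = [[1, 0, 0], [-1, -2, 1], [1, 1, 0]], D = diag(-5, 0, -5), P⁻¹ = [[1, 0, 0], [-1, 0, 1], [-1, 1, 2]].
B³ = P·diag(-125, 0, -125)·P⁻¹ = [[-125, 0, 0], [250, -125, -250], [-125, 0, 0]].
The requested entry is -125.

-125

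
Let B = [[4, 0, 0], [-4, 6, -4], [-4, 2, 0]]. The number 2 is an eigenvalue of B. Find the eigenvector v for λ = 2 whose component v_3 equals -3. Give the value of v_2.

B − 2I = [[2, 0, 0], [-4, 4, -4], [-4, 2, -2]].
Solving (B − 2I)v = 0 gives the eigenspace spanned by (0, -3, -3).
With v_3 = -3, v = (0, -3, -3), so v_2 = -3.

-3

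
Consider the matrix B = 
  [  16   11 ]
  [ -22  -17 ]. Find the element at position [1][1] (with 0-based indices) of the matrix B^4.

1967

Characteristic polynomial: μ^2 + μ - 30 = (μ - 5)(μ + 6), so the eigenvalues are -6, 5.
μ=-6: eigenvector (1, -2).
μ=5: eigenvector (-1, 1).
P = [[1, -1], [-2, 1]], D = diag(-6, 5), P⁻¹ = [[-1, -1], [-2, -1]].
B⁴ = P·diag(1296, 625)·P⁻¹ = [[-46, -671], [1342, 1967]].
The requested entry is 1967.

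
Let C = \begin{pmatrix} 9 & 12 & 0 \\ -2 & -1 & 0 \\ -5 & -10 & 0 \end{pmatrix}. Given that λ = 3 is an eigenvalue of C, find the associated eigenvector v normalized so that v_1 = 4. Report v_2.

-2

C − 3I = [[6, 12, 0], [-2, -4, 0], [-5, -10, -3]].
Solving (C − 3I)v = 0 gives the eigenspace spanned by (4, -2, 0).
With v_1 = 4, v = (4, -2, 0), so v_2 = -2.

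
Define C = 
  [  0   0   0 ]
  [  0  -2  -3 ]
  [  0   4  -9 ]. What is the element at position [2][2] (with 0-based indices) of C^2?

69

Characteristic polynomial: μ^3 + 11μ^2 + 30μ = μ(μ + 5)(μ + 6), so the eigenvalues are -6, -5, 0.
μ=-6: eigenvector (0, -3, -4).
μ=0: eigenvector (1, 0, 0).
μ=-5: eigenvector (0, 1, 1).
P = [[0, 1, 0], [-3, 0, 1], [-4, 0, 1]], D = diag(-6, 0, -5), P⁻¹ = [[0, 1, -1], [1, 0, 0], [0, 4, -3]].
C² = P·diag(36, 0, 25)·P⁻¹ = [[0, 0, 0], [0, -8, 33], [0, -44, 69]].
The requested entry is 69.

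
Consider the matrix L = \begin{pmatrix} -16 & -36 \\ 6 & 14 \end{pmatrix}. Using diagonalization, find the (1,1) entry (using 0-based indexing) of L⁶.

Characteristic polynomial: s^2 + 2s - 8 = (s - 2)(s + 4), so the eigenvalues are -4, 2.
s=-4: eigenvector (3, -1).
s=2: eigenvector (-2, 1).
P = [[3, -2], [-1, 1]], D = diag(-4, 2), P⁻¹ = [[1, 2], [1, 3]].
L⁶ = P·diag(4096, 64)·P⁻¹ = [[12160, 24192], [-4032, -8000]].
The requested entry is -8000.

-8000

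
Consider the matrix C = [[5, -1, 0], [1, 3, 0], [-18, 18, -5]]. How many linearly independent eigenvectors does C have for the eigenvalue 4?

1

C − 4I = [[1, -1, 0], [1, -1, 0], [-18, 18, -9]].
This matrix has rank 2, so its null space has dimension 3 − 2 = 1.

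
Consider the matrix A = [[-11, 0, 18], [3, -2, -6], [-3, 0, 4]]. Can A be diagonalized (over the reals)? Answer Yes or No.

Characteristic polynomial: p(λ) = λ^3 + 9λ^2 + 24λ + 20 = (λ + 2)^2(λ + 5).
λ = -2 has algebraic multiplicity 2; rank(A + 2I) = 1, so geometric multiplicity = 2.
Every eigenvalue has geometric = algebraic multiplicity, so A is diagonalizable.

Yes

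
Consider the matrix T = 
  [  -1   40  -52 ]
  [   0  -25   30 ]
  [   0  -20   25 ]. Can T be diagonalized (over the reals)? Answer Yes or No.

Yes

Characteristic polynomial: p(r) = r^3 + r^2 - 25r - 25 = (r - 5)(r + 1)(r + 5).
All 3 eigenvalues are distinct, so T is diagonalizable.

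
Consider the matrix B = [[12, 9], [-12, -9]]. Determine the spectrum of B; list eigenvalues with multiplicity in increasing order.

0, 3

Characteristic polynomial: p(λ) = λ^2 - 3λ = λ(λ - 3).
Roots (with multiplicity): 0, 3.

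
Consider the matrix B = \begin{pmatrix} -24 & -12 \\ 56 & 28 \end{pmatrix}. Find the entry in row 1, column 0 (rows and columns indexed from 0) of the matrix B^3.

896

Characteristic polynomial: λ^2 - 4λ = λ(λ - 4), so the eigenvalues are 0, 4.
λ=0: eigenvector (1, -2).
λ=4: eigenvector (-3, 7).
P = [[1, -3], [-2, 7]], D = diag(0, 4), P⁻¹ = [[7, 3], [2, 1]].
B³ = P·diag(0, 64)·P⁻¹ = [[-384, -192], [896, 448]].
The requested entry is 896.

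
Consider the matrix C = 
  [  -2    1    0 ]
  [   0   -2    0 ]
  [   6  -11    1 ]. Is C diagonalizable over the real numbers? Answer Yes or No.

No

Characteristic polynomial: p(λ) = λ^3 + 3λ^2 - 4 = (λ - 1)(λ + 2)^2.
λ = -2 has algebraic multiplicity 2; rank(C + 2I) = 2, so geometric multiplicity = 1.
Geometric multiplicity < algebraic multiplicity, so C is not diagonalizable.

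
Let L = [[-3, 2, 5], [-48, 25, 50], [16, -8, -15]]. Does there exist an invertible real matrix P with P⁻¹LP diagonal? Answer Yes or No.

No

Characteristic polynomial: p(μ) = μ^3 - 7μ^2 + 11μ - 5 = (μ - 5)(μ - 1)^2.
μ = 1 has algebraic multiplicity 2; rank(L − 1I) = 2, so geometric multiplicity = 1.
Geometric multiplicity < algebraic multiplicity, so L is not diagonalizable.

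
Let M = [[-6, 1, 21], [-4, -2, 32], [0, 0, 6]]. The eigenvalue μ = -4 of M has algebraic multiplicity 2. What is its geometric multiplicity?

M + 4I = [[-2, 1, 21], [-4, 2, 32], [0, 0, 10]].
This matrix has rank 2, so its null space has dimension 3 − 2 = 1.

1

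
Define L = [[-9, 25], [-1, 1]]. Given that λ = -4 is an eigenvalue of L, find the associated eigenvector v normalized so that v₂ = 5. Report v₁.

25

L + 4I = [[-5, 25], [-1, 5]].
Solving (L + 4I)v = 0 gives the eigenspace spanned by (25, 5).
With v₂ = 5, v = (25, 5), so v₁ = 25.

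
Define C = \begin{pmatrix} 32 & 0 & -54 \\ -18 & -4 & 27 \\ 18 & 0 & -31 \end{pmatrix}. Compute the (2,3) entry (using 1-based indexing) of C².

27

Characteristic polynomial: r^3 + 3r^2 - 24r - 80 = (r - 5)(r + 4)^2, so the eigenvalues are -4, -4, 5.
r=-4: eigenvector (-3, 2, -2).
r=-4: eigenvector (0, 1, 0).
r=5: eigenvector (2, -1, 1).
P = [[-3, 0, 2], [2, 1, -1], [-2, 0, 1]], D = diag(-4, -4, 5), P⁻¹ = [[1, 0, -2], [0, 1, 1], [2, 0, -3]].
C² = P·diag(16, 16, 25)·P⁻¹ = [[52, 0, -54], [-18, 16, 27], [18, 0, -11]].
The requested entry is 27.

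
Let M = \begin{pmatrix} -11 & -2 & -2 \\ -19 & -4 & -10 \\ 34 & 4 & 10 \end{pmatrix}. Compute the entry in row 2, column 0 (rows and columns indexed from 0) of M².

Characteristic polynomial: μ^3 + 5μ^2 - 36μ - 180 = (μ - 6)(μ + 5)(μ + 6), so the eigenvalues are -6, -5, 6.
μ=-5: eigenvector (-1, 1, 2).
μ=-6: eigenvector (-2, 1, 4).
μ=6: eigenvector (0, -1, 1).
P = [[-1, -2, 0], [1, 1, -1], [2, 4, 1]], D = diag(-5, -6, 6), P⁻¹ = [[5, 2, 2], [-3, -1, -1], [2, 0, 1]].
M² = P·diag(25, 36, 36)·P⁻¹ = [[91, 22, 22], [-55, 14, -22], [-110, -44, -8]].
The requested entry is -110.

-110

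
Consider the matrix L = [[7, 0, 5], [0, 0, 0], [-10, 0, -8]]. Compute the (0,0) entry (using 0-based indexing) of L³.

Characteristic polynomial: s^3 + s^2 - 6s = s(s - 2)(s + 3), so the eigenvalues are -3, 0, 2.
s=2: eigenvector (1, 0, -1).
s=0: eigenvector (0, 1, 0).
s=-3: eigenvector (-1, 0, 2).
P = [[1, 0, -1], [0, 1, 0], [-1, 0, 2]], D = diag(2, 0, -3), P⁻¹ = [[2, 0, 1], [0, 1, 0], [1, 0, 1]].
L³ = P·diag(8, 0, -27)·P⁻¹ = [[43, 0, 35], [0, 0, 0], [-70, 0, -62]].
The requested entry is 43.

43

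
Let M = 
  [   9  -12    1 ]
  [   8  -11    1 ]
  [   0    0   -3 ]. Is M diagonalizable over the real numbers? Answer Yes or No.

Characteristic polynomial: p(λ) = λ^3 + 5λ^2 + 3λ - 9 = (λ - 1)(λ + 3)^2.
λ = -3 has algebraic multiplicity 2; rank(M + 3I) = 2, so geometric multiplicity = 1.
Geometric multiplicity < algebraic multiplicity, so M is not diagonalizable.

No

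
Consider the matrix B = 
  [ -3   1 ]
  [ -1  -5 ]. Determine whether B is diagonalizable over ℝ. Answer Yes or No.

Characteristic polynomial: p(λ) = λ^2 + 8λ + 16 = (λ + 4)^2.
λ = -4 has algebraic multiplicity 2; rank(B + 4I) = 1, so geometric multiplicity = 1.
Geometric multiplicity < algebraic multiplicity, so B is not diagonalizable.

No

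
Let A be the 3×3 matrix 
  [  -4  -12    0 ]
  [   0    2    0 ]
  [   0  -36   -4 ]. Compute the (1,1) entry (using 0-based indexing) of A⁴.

Characteristic polynomial: t^3 + 6t^2 - 32 = (t - 2)(t + 4)^2, so the eigenvalues are -4, -4, 2.
t=-4: eigenvector (0, 0, 1).
t=2: eigenvector (-2, 1, -6).
t=-4: eigenvector (1, 0, 2).
P = [[0, -2, 1], [0, 1, 0], [1, -6, 2]], D = diag(-4, 2, -4), P⁻¹ = [[-2, 2, 1], [0, 1, 0], [1, 2, 0]].
A⁴ = P·diag(256, 16, 256)·P⁻¹ = [[256, 480, 0], [0, 16, 0], [0, 1440, 256]].
The requested entry is 16.

16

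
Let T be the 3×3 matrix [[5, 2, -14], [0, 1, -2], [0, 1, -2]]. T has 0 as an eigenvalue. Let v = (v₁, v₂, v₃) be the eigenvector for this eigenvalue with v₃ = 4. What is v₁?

8

T = [[5, 2, -14], [0, 1, -2], [0, 1, -2]].
Solving (T)v = 0 gives the eigenspace spanned by (8, 8, 4).
With v₃ = 4, v = (8, 8, 4), so v₁ = 8.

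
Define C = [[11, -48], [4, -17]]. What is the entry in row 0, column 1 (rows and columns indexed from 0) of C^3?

-1488

Characteristic polynomial: μ^2 + 6μ + 5 = (μ + 1)(μ + 5), so the eigenvalues are -5, -1.
μ=-1: eigenvector (4, 1).
μ=-5: eigenvector (3, 1).
P = [[4, 3], [1, 1]], D = diag(-1, -5), P⁻¹ = [[1, -3], [-1, 4]].
C³ = P·diag(-1, -125)·P⁻¹ = [[371, -1488], [124, -497]].
The requested entry is -1488.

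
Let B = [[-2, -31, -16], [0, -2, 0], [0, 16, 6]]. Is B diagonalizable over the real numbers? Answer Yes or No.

Characteristic polynomial: p(t) = t^3 - 2t^2 - 20t - 24 = (t - 6)(t + 2)^2.
t = -2 has algebraic multiplicity 2; rank(B + 2I) = 2, so geometric multiplicity = 1.
Geometric multiplicity < algebraic multiplicity, so B is not diagonalizable.

No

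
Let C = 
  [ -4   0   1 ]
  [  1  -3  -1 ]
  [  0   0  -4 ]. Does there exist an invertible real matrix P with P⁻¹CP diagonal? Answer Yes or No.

Characteristic polynomial: p(μ) = μ^3 + 11μ^2 + 40μ + 48 = (μ + 3)(μ + 4)^2.
μ = -4 has algebraic multiplicity 2; rank(C + 4I) = 2, so geometric multiplicity = 1.
Geometric multiplicity < algebraic multiplicity, so C is not diagonalizable.

No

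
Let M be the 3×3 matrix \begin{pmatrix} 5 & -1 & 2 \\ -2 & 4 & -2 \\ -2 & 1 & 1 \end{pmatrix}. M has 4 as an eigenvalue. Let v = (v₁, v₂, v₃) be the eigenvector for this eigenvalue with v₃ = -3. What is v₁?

3

M − 4I = [[1, -1, 2], [-2, 0, -2], [-2, 1, -3]].
Solving (M − 4I)v = 0 gives the eigenspace spanned by (3, -3, -3).
With v₃ = -3, v = (3, -3, -3), so v₁ = 3.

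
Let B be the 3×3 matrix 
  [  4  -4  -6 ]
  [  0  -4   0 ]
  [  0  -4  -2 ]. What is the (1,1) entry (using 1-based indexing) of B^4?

256

Characteristic polynomial: μ^3 + 2μ^2 - 16μ - 32 = (μ - 4)(μ + 2)(μ + 4), so the eigenvalues are -4, -2, 4.
μ=-4: eigenvector (2, 1, 2).
μ=4: eigenvector (1, 0, 0).
μ=-2: eigenvector (1, 0, 1).
P = [[2, 1, 1], [1, 0, 0], [2, 0, 1]], D = diag(-4, 4, -2), P⁻¹ = [[0, 1, 0], [1, 0, -1], [0, -2, 1]].
B⁴ = P·diag(256, 256, 16)·P⁻¹ = [[256, 480, -240], [0, 256, 0], [0, 480, 16]].
The requested entry is 256.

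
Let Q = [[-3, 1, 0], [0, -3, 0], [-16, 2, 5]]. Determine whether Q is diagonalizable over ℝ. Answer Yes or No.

No

Characteristic polynomial: p(r) = r^3 + r^2 - 21r - 45 = (r - 5)(r + 3)^2.
r = -3 has algebraic multiplicity 2; rank(Q + 3I) = 2, so geometric multiplicity = 1.
Geometric multiplicity < algebraic multiplicity, so Q is not diagonalizable.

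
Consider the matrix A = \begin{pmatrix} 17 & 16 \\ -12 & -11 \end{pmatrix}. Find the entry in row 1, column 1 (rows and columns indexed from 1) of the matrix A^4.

2497

Characteristic polynomial: μ^2 - 6μ + 5 = (μ - 5)(μ - 1), so the eigenvalues are 1, 5.
μ=5: eigenvector (4, -3).
μ=1: eigenvector (-1, 1).
P = [[4, -1], [-3, 1]], D = diag(5, 1), P⁻¹ = [[1, 1], [3, 4]].
A⁴ = P·diag(625, 1)·P⁻¹ = [[2497, 2496], [-1872, -1871]].
The requested entry is 2497.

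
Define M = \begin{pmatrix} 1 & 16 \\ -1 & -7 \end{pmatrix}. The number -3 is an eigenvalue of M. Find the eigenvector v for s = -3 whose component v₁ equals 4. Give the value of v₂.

M + 3I = [[4, 16], [-1, -4]].
Solving (M + 3I)v = 0 gives the eigenspace spanned by (4, -1).
With v₁ = 4, v = (4, -1), so v₂ = -1.

-1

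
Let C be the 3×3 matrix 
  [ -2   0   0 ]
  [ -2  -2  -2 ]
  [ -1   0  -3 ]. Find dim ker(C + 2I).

2

C + 2I = [[0, 0, 0], [-2, 0, -2], [-1, 0, -1]].
This matrix has rank 1, so its null space has dimension 3 − 1 = 2.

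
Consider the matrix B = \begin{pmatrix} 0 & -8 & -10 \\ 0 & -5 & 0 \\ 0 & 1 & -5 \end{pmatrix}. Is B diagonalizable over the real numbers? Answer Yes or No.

Characteristic polynomial: p(λ) = λ^3 + 10λ^2 + 25λ = λ(λ + 5)^2.
λ = -5 has algebraic multiplicity 2; rank(B + 5I) = 2, so geometric multiplicity = 1.
Geometric multiplicity < algebraic multiplicity, so B is not diagonalizable.

No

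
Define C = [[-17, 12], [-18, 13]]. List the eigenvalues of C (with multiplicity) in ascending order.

Characteristic polynomial: p(r) = r^2 + 4r - 5 = (r - 1)(r + 5).
Roots (with multiplicity): -5, 1.

-5, 1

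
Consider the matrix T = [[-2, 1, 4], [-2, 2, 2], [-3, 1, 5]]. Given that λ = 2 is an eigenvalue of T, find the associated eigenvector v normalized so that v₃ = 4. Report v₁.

T − 2I = [[-4, 1, 4], [-2, 0, 2], [-3, 1, 3]].
Solving (T − 2I)v = 0 gives the eigenspace spanned by (4, 0, 4).
With v₃ = 4, v = (4, 0, 4), so v₁ = 4.

4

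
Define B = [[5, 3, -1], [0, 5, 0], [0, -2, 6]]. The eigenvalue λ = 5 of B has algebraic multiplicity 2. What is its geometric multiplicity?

B − 5I = [[0, 3, -1], [0, 0, 0], [0, -2, 1]].
This matrix has rank 2, so its null space has dimension 3 − 2 = 1.

1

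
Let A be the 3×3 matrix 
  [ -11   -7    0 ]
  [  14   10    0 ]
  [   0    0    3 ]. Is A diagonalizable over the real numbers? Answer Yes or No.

Yes

Characteristic polynomial: p(μ) = μ^3 - 2μ^2 - 15μ + 36 = (μ - 3)^2(μ + 4).
μ = 3 has algebraic multiplicity 2; rank(A − 3I) = 1, so geometric multiplicity = 2.
Every eigenvalue has geometric = algebraic multiplicity, so A is diagonalizable.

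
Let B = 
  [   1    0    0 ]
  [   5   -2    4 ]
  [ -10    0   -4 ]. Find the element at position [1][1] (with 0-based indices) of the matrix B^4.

16

Characteristic polynomial: s^3 + 5s^2 + 2s - 8 = (s - 1)(s + 2)(s + 4), so the eigenvalues are -4, -2, 1.
s=-2: eigenvector (0, 1, 0).
s=1: eigenvector (1, -1, -2).
s=-4: eigenvector (0, -2, 1).
P = [[0, 1, 0], [1, -1, -2], [0, -2, 1]], D = diag(-2, 1, -4), P⁻¹ = [[5, 1, 2], [1, 0, 0], [2, 0, 1]].
B⁴ = P·diag(16, 1, 256)·P⁻¹ = [[1, 0, 0], [-945, 16, -480], [510, 0, 256]].
The requested entry is 16.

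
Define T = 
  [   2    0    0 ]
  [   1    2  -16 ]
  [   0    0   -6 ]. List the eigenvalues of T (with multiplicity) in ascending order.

-6, 2, 2

Characteristic polynomial: p(s) = s^3 + 2s^2 - 20s + 24 = (s - 2)^2(s + 6).
Roots (with multiplicity): -6, 2, 2.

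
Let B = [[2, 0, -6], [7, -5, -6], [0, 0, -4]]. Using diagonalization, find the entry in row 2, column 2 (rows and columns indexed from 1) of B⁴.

Characteristic polynomial: μ^3 + 7μ^2 + 2μ - 40 = (μ - 2)(μ + 4)(μ + 5), so the eigenvalues are -5, -4, 2.
μ=-5: eigenvector (0, 1, 0).
μ=2: eigenvector (1, 1, 0).
μ=-4: eigenvector (1, 1, 1).
P = [[0, 1, 1], [1, 1, 1], [0, 0, 1]], D = diag(-5, 2, -4), P⁻¹ = [[-1, 1, 0], [1, 0, -1], [0, 0, 1]].
B⁴ = P·diag(625, 16, 256)·P⁻¹ = [[16, 0, 240], [-609, 625, 240], [0, 0, 256]].
The requested entry is 625.

625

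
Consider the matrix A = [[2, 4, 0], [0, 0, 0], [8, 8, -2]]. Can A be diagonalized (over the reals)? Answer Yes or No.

Yes

Characteristic polynomial: p(r) = r^3 - 4r = r(r - 2)(r + 2).
All 3 eigenvalues are distinct, so A is diagonalizable.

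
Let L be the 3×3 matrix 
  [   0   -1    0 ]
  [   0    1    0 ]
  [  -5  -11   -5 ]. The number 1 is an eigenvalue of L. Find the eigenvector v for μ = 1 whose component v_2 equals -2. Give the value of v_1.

2

L − 1I = [[-1, -1, 0], [0, 0, 0], [-5, -11, -6]].
Solving (L − 1I)v = 0 gives the eigenspace spanned by (2, -2, 2).
With v_2 = -2, v = (2, -2, 2), so v_1 = 2.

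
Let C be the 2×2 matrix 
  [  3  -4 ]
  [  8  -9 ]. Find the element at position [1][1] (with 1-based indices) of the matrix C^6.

-15623

Characteristic polynomial: s^2 + 6s + 5 = (s + 1)(s + 5), so the eigenvalues are -5, -1.
s=-5: eigenvector (-1, -2).
s=-1: eigenvector (-1, -1).
P = [[-1, -1], [-2, -1]], D = diag(-5, -1), P⁻¹ = [[1, -1], [-2, 1]].
C⁶ = P·diag(15625, 1)·P⁻¹ = [[-15623, 15624], [-31248, 31249]].
The requested entry is -15623.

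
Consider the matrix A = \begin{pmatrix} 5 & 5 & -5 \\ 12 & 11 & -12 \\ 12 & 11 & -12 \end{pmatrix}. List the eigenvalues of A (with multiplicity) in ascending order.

Characteristic polynomial: p(r) = r^3 - 4r^2 - 5r = r(r - 5)(r + 1).
Roots (with multiplicity): -1, 0, 5.

-1, 0, 5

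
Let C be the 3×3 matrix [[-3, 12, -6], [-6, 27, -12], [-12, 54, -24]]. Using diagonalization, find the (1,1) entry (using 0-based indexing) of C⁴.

81

Characteristic polynomial: t^3 - 9t = t(t - 3)(t + 3), so the eigenvalues are -3, 0, 3.
t=3: eigenvector (0, 1, 2).
t=-3: eigenvector (1, 1, 2).
t=0: eigenvector (-2, 0, 1).
P = [[0, 1, -2], [1, 1, 0], [2, 2, 1]], D = diag(3, -3, 0), P⁻¹ = [[-1, 5, -2], [1, -4, 2], [0, -2, 1]].
C⁴ = P·diag(81, 81, 0)·P⁻¹ = [[81, -324, 162], [0, 81, 0], [0, 162, 0]].
The requested entry is 81.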